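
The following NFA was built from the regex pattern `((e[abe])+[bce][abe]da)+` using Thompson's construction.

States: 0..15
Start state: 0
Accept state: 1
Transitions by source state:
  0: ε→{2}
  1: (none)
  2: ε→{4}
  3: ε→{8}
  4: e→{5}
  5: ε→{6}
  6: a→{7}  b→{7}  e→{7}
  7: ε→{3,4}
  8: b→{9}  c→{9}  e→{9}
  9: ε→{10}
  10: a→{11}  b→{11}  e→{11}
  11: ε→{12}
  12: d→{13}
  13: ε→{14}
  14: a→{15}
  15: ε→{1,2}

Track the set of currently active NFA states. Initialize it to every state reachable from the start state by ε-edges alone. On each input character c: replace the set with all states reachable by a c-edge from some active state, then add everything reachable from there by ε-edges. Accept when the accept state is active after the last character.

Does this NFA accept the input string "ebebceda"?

initial (ε-close {0}): {0,2,4}
'e' @ 1: {5,6}
'b' @ 2: {3,4,7,8}
'e' @ 3: {5,6,9,10}
'b' @ 4: {3,4,7,8,11,12}
'c' @ 5: {9,10}
'e' @ 6: {11,12}
'd' @ 7: {13,14}
'a' @ 8: {1,2,4,15}  ✓accept
end set {1,2,4,15} — state 1 in

Answer: ACCEPT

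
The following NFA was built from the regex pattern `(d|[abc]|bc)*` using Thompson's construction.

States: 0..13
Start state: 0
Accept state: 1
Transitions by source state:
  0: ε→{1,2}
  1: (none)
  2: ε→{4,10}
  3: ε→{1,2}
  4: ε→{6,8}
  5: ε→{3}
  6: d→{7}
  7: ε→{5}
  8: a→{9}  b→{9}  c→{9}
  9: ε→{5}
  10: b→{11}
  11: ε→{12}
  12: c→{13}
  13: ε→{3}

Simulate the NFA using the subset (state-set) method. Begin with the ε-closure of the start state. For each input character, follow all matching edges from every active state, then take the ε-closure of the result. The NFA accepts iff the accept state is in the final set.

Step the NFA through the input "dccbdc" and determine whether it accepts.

initial (ε-close {0}): {0,1,2,4,6,8,10}
'd' @ 1: {1,2,3,4,5,6,7,8,10}  [accepting]
'c' @ 2: {1,2,3,4,5,6,8,9,10}  [accepting]
'c' @ 3: {1,2,3,4,5,6,8,9,10}  [accepting]
'b' @ 4: {1,2,3,4,5,6,8,9,10,11,12}  [accepting]
'd' @ 5: {1,2,3,4,5,6,7,8,10}  [accepting]
'c' @ 6: {1,2,3,4,5,6,8,9,10}  [accepting]
end set {1,2,3,4,5,6,8,9,10} — state 1 in

Answer: ACCEPT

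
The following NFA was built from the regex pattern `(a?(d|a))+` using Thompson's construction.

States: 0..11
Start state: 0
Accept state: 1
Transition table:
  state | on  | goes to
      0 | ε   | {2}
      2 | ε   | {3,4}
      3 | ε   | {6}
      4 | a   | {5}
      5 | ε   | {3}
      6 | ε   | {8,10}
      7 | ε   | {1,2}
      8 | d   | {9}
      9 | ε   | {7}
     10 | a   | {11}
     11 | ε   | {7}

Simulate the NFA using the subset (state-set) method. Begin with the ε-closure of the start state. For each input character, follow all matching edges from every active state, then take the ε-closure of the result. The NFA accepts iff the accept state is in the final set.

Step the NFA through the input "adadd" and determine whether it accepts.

initial (ε-close {0}): {0,2,3,4,6,8,10}
'a' @ 1: {1,2,3,4,5,6,7,8,10,11}  (accept∈set)
'd' @ 2: {1,2,3,4,6,7,8,9,10}  (accept∈set)
'a' @ 3: {1,2,3,4,5,6,7,8,10,11}  (accept∈set)
'd' @ 4: {1,2,3,4,6,7,8,9,10}  (accept∈set)
'd' @ 5: {1,2,3,4,6,7,8,9,10}  (accept∈set)
after full input: {1,2,3,4,6,7,8,9,10}  (accept=1 in)

Answer: ACCEPT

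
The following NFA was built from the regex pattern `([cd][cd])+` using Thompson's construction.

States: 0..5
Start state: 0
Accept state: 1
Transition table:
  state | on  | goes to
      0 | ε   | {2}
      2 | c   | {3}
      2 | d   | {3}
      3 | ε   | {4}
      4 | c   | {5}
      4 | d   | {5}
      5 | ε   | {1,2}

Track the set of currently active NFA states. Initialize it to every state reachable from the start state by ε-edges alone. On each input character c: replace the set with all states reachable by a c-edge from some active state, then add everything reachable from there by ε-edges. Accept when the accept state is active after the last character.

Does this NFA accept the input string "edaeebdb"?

S₀ = ε-closure({0}) = {0,2}
'e' @ 1: {}  — no active states
rest 'daeebdb' ignored (set empty)
final: {}; accept 1 not in set

Answer: REJECT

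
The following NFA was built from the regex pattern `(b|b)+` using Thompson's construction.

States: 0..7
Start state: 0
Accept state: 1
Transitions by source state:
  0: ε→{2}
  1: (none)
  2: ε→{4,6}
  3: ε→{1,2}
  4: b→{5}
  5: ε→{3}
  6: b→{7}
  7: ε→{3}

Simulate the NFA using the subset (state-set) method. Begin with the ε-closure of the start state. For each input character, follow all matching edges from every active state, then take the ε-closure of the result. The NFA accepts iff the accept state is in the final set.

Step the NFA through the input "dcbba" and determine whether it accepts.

Answer: REJECT

Steps:
initial (ε-close {0}): {0,2,4,6}
'd' @ 1: {}  — state set empty
rest 'cbba' ignored (set empty)
after full input: {}  (accept=1 not in)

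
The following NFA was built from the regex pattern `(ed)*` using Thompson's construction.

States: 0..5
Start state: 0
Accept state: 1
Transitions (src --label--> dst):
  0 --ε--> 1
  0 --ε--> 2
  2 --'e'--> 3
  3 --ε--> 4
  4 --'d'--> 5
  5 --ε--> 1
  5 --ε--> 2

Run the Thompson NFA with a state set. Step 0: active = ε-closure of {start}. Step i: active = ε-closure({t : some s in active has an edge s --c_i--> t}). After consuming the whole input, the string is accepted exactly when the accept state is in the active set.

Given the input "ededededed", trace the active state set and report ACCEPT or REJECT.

start: ε-closure({0}) = {0,1,2}
'e' @ 1: {3,4}
'd' @ 2: {1,2,5}  (accept∈set)
'e' @ 3: {3,4}
'd' @ 4: {1,2,5}  (accept∈set)
'e' @ 5: {3,4}
'd' @ 6: {1,2,5}  (accept∈set)
'e' @ 7: {3,4}
'd' @ 8: {1,2,5}  (accept∈set)
'e' @ 9: {3,4}
'd' @ 10: {1,2,5}  (accept∈set)
end set {1,2,5} — state 1 in

Answer: ACCEPT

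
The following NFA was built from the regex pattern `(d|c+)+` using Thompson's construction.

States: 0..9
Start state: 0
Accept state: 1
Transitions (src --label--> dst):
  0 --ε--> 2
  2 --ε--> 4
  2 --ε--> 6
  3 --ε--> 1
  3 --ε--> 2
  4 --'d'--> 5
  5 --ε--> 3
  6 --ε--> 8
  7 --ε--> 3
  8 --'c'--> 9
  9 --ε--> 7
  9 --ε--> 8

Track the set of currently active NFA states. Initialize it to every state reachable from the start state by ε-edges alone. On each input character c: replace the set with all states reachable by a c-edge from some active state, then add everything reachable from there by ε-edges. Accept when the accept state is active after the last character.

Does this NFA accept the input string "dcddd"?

Answer: ACCEPT

Steps:
start: ε-closure({0}) = {0,2,4,6,8}
'd' @ 1: {1,2,3,4,5,6,8}  (accept∈set)
'c' @ 2: {1,2,3,4,6,7,8,9}  (accept∈set)
'd' @ 3: {1,2,3,4,5,6,8}  (accept∈set)
'd' @ 4: {1,2,3,4,5,6,8}  (accept∈set)
'd' @ 5: {1,2,3,4,5,6,8}  (accept∈set)
after full input: {1,2,3,4,5,6,8}  (accept=1 in)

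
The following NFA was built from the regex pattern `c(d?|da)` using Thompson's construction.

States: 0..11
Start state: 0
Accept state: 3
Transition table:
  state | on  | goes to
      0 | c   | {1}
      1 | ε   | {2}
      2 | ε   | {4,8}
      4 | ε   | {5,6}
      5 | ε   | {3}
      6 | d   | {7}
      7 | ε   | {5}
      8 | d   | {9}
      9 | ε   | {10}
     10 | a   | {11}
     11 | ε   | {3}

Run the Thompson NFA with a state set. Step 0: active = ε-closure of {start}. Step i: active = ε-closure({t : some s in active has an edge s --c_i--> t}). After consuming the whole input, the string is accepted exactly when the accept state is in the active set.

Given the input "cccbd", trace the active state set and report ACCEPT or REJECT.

Answer: REJECT

Trace:
start: ε-closure({0}) = {0}
'c' @ 1: {1,2,3,4,5,6,8}  ✓accept
'c' @ 2: {}  — state set empty
rest 'cbd' ignored (set empty)
final: {}; accept 3 not in set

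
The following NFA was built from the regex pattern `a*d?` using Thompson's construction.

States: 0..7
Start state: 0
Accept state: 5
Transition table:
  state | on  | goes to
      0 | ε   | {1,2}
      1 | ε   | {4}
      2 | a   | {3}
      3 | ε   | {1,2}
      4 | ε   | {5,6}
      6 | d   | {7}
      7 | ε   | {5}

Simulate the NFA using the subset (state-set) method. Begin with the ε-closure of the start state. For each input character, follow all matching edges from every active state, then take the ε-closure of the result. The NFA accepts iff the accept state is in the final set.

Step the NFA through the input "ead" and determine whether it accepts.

Answer: REJECT

Steps:
initial (ε-close {0}): {0,1,2,4,5,6}
'e' @ 1: {}  — dead — no transitions
rest 'ad' ignored (set empty)
end set {} — state 5 not in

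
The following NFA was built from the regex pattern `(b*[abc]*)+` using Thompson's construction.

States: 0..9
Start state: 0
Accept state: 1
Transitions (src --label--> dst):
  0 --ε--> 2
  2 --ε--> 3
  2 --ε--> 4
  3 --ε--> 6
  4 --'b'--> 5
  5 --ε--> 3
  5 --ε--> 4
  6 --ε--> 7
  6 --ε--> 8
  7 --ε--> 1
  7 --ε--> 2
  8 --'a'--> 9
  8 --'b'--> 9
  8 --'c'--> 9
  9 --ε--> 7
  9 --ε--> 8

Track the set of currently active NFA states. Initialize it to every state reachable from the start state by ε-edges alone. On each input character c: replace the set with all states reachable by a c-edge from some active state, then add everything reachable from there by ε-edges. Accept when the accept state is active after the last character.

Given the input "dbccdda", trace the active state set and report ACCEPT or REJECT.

start: ε-closure({0}) = {0,1,2,3,4,6,7,8}
'd' @ 1: {}  — dead — no transitions
rest 'bccdda' ignored (set empty)
end set {} — state 1 not in

Answer: REJECT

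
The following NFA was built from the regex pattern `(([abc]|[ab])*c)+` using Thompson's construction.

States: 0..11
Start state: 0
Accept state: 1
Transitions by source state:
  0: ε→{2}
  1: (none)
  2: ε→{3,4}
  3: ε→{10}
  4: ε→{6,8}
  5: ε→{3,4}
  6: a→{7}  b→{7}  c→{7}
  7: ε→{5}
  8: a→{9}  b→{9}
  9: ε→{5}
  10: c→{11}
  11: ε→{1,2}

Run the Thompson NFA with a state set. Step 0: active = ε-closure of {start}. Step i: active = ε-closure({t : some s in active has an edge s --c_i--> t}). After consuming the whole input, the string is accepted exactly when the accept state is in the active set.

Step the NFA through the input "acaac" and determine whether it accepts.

start: ε-closure({0}) = {0,2,3,4,6,8,10}
'a' @ 1: {3,4,5,6,7,8,9,10}
'c' @ 2: {1,2,3,4,5,6,7,8,10,11}  (accept∈set)
'a' @ 3: {3,4,5,6,7,8,9,10}
'a' @ 4: {3,4,5,6,7,8,9,10}
'c' @ 5: {1,2,3,4,5,6,7,8,10,11}  (accept∈set)
end set {1,2,3,4,5,6,7,8,10,11} — state 1 in

Answer: ACCEPT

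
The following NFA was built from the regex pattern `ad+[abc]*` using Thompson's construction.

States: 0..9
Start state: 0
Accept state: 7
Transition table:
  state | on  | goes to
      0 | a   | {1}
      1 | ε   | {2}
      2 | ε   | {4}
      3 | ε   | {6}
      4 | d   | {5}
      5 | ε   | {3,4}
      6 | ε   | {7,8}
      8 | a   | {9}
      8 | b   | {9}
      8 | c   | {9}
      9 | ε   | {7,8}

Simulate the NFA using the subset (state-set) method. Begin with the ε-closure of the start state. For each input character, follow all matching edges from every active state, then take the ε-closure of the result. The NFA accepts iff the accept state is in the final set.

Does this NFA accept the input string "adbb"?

Answer: ACCEPT

Trace:
start: ε-closure({0}) = {0}
'a' @ 1: {1,2,4}
'd' @ 2: {3,4,5,6,7,8}  (accept∈set)
'b' @ 3: {7,8,9}  (accept∈set)
'b' @ 4: {7,8,9}  (accept∈set)
final: {7,8,9}; accept 7 in set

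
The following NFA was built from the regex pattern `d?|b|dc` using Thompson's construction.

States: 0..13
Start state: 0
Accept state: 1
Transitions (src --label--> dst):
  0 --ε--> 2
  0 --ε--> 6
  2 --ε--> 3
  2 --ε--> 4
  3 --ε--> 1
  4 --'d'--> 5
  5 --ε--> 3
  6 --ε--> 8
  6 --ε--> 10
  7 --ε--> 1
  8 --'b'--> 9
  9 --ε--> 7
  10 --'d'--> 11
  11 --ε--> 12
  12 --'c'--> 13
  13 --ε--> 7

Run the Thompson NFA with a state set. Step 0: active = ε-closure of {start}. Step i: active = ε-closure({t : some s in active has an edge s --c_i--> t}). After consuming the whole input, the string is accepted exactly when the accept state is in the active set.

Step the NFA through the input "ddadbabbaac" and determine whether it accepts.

Answer: REJECT

Trace:
start: ε-closure({0}) = {0,1,2,3,4,6,8,10}
'd' @ 1: {1,3,5,11,12}  [accepting]
'd' @ 2: {}  — state set empty
rest 'adbabbaac' ignored (set empty)
end set {} — state 1 not in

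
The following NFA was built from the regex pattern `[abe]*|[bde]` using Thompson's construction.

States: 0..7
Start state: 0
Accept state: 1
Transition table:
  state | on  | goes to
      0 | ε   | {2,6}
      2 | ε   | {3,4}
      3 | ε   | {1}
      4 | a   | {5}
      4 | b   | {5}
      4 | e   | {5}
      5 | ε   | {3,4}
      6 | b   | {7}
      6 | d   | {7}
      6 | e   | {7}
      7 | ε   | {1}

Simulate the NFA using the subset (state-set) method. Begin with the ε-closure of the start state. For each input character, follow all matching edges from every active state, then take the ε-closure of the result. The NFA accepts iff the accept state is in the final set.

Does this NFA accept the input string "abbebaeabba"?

start: ε-closure({0}) = {0,1,2,3,4,6}
'a' @ 1: {1,3,4,5}  ✓accept
'b' @ 2: {1,3,4,5}  ✓accept
'b' @ 3: {1,3,4,5}  ✓accept
'e' @ 4: {1,3,4,5}  ✓accept
'b' @ 5: {1,3,4,5}  ✓accept
'a' @ 6: {1,3,4,5}  ✓accept
'e' @ 7: {1,3,4,5}  ✓accept
'a' @ 8: {1,3,4,5}  ✓accept
'b' @ 9: {1,3,4,5}  ✓accept
'b' @ 10: {1,3,4,5}  ✓accept
'a' @ 11: {1,3,4,5}  ✓accept
end set {1,3,4,5} — state 1 in

Answer: ACCEPT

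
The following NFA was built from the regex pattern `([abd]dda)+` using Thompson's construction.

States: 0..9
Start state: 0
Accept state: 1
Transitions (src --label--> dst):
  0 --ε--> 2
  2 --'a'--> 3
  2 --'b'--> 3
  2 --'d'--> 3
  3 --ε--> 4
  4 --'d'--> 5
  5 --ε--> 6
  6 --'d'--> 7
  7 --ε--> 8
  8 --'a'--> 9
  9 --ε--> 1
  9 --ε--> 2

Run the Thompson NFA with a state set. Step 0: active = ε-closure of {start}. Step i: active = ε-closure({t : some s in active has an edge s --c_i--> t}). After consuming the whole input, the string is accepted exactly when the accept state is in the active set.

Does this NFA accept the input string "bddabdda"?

Answer: ACCEPT

Derivation:
S₀ = ε-closure({0}) = {0,2}
'b' @ 1: {3,4}
'd' @ 2: {5,6}
'd' @ 3: {7,8}
'a' @ 4: {1,2,9}  (accept∈set)
'b' @ 5: {3,4}
'd' @ 6: {5,6}
'd' @ 7: {7,8}
'a' @ 8: {1,2,9}  (accept∈set)
final: {1,2,9}; accept 1 in set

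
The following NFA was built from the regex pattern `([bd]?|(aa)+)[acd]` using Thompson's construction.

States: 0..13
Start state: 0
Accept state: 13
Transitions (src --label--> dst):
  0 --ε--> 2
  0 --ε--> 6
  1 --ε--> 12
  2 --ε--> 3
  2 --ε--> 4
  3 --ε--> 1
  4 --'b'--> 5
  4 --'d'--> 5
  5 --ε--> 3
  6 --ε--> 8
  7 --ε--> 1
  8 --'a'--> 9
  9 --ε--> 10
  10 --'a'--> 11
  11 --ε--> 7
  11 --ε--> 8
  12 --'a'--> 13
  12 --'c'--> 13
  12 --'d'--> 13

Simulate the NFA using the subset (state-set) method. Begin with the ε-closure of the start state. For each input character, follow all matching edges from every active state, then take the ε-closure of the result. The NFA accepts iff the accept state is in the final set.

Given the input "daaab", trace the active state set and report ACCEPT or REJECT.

initial (ε-close {0}): {0,1,2,3,4,6,8,12}
'd' @ 1: {1,3,5,12,13}  (accept∈set)
'a' @ 2: {13}  (accept∈set)
'a' @ 3: {}  — dead — no transitions
rest 'ab' ignored (set empty)
after full input: {}  (accept=13 not in)

Answer: REJECT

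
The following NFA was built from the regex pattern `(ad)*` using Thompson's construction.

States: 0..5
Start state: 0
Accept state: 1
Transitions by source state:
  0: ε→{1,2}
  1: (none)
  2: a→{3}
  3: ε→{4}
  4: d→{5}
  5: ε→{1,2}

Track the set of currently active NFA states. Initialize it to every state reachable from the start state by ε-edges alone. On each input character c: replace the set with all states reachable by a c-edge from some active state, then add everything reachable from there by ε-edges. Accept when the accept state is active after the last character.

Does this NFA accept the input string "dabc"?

Answer: REJECT

Steps:
S₀ = ε-closure({0}) = {0,1,2}
'd' @ 1: {}  — state set empty
rest 'abc' ignored (set empty)
end set {} — state 1 not in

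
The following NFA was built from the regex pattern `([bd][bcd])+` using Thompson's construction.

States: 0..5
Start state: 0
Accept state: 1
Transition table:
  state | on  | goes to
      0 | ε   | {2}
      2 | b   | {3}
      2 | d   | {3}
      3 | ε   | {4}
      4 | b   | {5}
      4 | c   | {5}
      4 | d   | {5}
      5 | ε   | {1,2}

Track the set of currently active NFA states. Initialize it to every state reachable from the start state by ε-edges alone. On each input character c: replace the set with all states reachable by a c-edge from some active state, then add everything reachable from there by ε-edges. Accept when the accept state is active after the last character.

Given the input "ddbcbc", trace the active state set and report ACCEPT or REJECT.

Answer: ACCEPT

Derivation:
start: ε-closure({0}) = {0,2}
'd' @ 1: {3,4}
'd' @ 2: {1,2,5}  [accepting]
'b' @ 3: {3,4}
'c' @ 4: {1,2,5}  [accepting]
'b' @ 5: {3,4}
'c' @ 6: {1,2,5}  [accepting]
end set {1,2,5} — state 1 in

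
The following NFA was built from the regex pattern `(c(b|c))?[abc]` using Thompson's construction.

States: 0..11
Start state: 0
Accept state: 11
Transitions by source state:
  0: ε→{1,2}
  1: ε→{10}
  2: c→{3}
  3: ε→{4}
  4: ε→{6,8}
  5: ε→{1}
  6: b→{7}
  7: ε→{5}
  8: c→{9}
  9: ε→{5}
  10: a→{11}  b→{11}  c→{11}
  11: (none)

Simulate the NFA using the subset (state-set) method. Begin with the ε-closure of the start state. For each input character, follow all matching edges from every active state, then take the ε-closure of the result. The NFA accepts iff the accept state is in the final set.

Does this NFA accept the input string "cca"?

start: ε-closure({0}) = {0,1,2,10}
'c' @ 1: {3,4,6,8,11}  (accept∈set)
'c' @ 2: {1,5,9,10}
'a' @ 3: {11}  (accept∈set)
final: {11}; accept 11 in set

Answer: ACCEPT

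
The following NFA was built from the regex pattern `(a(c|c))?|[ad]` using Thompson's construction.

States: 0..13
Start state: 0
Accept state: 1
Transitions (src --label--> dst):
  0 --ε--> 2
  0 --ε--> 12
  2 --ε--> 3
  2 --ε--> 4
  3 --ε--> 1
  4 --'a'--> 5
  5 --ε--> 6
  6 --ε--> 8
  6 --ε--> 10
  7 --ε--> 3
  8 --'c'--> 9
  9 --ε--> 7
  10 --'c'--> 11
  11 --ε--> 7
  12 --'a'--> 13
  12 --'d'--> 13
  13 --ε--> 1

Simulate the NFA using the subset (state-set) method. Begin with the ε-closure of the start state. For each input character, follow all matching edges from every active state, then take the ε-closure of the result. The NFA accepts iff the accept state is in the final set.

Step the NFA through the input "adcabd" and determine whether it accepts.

S₀ = ε-closure({0}) = {0,1,2,3,4,12}
'a' @ 1: {1,5,6,8,10,13}  ✓accept
'd' @ 2: {}  — no active states
rest 'cabd' ignored (set empty)
final: {}; accept 1 not in set

Answer: REJECT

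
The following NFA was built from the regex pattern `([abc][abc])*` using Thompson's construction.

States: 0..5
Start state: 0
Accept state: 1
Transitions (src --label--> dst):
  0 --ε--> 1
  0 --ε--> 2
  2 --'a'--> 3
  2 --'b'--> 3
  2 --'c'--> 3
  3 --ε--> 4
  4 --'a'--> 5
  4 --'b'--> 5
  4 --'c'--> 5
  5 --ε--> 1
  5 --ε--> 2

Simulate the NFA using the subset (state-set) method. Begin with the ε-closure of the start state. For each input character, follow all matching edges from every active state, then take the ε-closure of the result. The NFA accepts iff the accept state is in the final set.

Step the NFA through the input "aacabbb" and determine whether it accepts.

initial (ε-close {0}): {0,1,2}
'a' @ 1: {3,4}
'a' @ 2: {1,2,5}  (accept∈set)
'c' @ 3: {3,4}
'a' @ 4: {1,2,5}  (accept∈set)
'b' @ 5: {3,4}
'b' @ 6: {1,2,5}  (accept∈set)
'b' @ 7: {3,4}
end set {3,4} — state 1 not in

Answer: REJECT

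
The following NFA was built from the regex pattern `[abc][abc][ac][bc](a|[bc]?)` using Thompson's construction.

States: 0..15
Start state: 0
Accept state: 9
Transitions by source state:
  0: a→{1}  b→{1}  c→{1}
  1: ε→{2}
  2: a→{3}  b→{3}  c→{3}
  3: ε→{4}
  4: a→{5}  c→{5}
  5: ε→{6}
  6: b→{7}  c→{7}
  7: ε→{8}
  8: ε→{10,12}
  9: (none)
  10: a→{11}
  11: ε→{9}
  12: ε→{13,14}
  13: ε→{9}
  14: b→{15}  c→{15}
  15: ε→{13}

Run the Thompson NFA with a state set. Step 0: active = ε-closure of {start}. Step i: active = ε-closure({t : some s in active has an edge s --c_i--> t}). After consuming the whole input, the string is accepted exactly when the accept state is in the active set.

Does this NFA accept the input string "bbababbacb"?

start: ε-closure({0}) = {0}
'b' @ 1: {1,2}
'b' @ 2: {3,4}
'a' @ 3: {5,6}
'b' @ 4: {7,8,9,10,12,13,14}  [accepting]
'a' @ 5: {9,11}  [accepting]
'b' @ 6: {}  — state set empty
rest 'bacb' ignored (set empty)
final: {}; accept 9 not in set

Answer: REJECT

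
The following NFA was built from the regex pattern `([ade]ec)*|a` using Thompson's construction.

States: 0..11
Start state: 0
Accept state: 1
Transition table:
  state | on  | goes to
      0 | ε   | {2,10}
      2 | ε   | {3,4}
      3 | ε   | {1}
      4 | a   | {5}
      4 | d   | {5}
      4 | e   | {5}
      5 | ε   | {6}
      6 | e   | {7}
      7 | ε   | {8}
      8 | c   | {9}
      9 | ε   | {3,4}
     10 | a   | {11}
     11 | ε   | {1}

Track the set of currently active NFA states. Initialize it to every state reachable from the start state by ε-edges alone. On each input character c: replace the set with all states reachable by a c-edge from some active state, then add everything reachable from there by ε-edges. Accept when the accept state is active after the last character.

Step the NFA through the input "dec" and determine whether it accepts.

Answer: ACCEPT

Steps:
S₀ = ε-closure({0}) = {0,1,2,3,4,10}
'd' @ 1: {5,6}
'e' @ 2: {7,8}
'c' @ 3: {1,3,4,9}  (accept∈set)
end set {1,3,4,9} — state 1 in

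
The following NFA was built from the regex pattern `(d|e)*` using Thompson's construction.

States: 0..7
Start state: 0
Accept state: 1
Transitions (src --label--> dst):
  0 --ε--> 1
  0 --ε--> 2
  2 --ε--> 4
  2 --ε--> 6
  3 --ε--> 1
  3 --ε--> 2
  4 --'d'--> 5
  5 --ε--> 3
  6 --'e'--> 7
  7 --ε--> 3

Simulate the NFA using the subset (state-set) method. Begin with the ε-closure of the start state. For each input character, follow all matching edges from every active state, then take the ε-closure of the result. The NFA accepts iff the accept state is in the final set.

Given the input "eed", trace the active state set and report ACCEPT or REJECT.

Answer: ACCEPT

Derivation:
start: ε-closure({0}) = {0,1,2,4,6}
'e' @ 1: {1,2,3,4,6,7}  ✓accept
'e' @ 2: {1,2,3,4,6,7}  ✓accept
'd' @ 3: {1,2,3,4,5,6}  ✓accept
final: {1,2,3,4,5,6}; accept 1 in set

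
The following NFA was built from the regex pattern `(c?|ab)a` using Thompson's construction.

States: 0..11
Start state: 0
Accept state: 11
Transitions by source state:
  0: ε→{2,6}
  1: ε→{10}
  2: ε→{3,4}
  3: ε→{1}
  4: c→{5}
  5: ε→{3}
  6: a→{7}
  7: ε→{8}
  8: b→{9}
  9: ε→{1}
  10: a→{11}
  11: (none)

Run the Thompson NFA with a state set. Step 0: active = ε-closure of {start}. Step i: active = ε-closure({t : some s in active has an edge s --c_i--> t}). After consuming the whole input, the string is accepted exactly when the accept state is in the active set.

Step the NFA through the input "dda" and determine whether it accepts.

Answer: REJECT

Trace:
initial (ε-close {0}): {0,1,2,3,4,6,10}
'd' @ 1: {}  — state set empty
rest 'da' ignored (set empty)
final: {}; accept 11 not in set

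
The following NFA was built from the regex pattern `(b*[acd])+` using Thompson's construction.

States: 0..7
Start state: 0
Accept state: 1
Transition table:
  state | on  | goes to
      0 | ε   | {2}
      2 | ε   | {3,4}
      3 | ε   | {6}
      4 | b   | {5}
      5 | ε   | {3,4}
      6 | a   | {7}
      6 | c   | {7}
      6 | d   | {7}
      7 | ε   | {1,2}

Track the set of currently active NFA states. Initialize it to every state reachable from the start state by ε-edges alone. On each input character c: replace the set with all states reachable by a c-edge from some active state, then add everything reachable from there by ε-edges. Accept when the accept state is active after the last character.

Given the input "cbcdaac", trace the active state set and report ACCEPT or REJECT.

S₀ = ε-closure({0}) = {0,2,3,4,6}
'c' @ 1: {1,2,3,4,6,7}  [accepting]
'b' @ 2: {3,4,5,6}
'c' @ 3: {1,2,3,4,6,7}  [accepting]
'd' @ 4: {1,2,3,4,6,7}  [accepting]
'a' @ 5: {1,2,3,4,6,7}  [accepting]
'a' @ 6: {1,2,3,4,6,7}  [accepting]
'c' @ 7: {1,2,3,4,6,7}  [accepting]
end set {1,2,3,4,6,7} — state 1 in

Answer: ACCEPT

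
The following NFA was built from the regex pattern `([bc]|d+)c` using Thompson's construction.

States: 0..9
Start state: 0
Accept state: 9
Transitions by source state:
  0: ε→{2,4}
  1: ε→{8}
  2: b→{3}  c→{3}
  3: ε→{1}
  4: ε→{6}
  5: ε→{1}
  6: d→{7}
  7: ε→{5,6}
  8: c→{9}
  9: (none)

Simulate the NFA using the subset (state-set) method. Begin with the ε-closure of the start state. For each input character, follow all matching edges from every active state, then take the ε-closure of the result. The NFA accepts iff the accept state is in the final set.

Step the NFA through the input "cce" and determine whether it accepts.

Answer: REJECT

Steps:
start: ε-closure({0}) = {0,2,4,6}
'c' @ 1: {1,3,8}
'c' @ 2: {9}  [accepting]
'e' @ 3: {}  — dead — no transitions
after full input: {}  (accept=9 not in)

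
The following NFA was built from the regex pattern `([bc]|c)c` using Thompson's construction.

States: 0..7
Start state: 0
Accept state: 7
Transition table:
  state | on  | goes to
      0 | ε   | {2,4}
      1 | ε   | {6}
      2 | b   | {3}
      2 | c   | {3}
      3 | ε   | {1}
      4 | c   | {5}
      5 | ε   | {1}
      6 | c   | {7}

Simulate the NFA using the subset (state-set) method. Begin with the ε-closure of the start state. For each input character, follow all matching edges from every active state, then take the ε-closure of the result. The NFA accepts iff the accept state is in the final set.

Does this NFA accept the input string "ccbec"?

Answer: REJECT

Trace:
initial (ε-close {0}): {0,2,4}
'c' @ 1: {1,3,5,6}
'c' @ 2: {7}  (accept∈set)
'b' @ 3: {}  — state set empty
rest 'ec' ignored (set empty)
final: {}; accept 7 not in set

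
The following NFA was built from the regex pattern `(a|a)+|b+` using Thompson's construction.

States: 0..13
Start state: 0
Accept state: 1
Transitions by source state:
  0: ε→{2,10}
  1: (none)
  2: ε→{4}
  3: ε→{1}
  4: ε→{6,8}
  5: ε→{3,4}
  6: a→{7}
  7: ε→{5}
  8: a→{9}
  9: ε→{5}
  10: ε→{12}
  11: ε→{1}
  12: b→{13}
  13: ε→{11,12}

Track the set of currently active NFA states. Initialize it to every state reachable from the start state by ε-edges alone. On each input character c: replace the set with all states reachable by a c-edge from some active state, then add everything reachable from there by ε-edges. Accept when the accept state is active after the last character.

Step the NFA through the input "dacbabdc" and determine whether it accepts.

initial (ε-close {0}): {0,2,4,6,8,10,12}
'd' @ 1: {}  — state set empty
rest 'acbabdc' ignored (set empty)
final: {}; accept 1 not in set

Answer: REJECT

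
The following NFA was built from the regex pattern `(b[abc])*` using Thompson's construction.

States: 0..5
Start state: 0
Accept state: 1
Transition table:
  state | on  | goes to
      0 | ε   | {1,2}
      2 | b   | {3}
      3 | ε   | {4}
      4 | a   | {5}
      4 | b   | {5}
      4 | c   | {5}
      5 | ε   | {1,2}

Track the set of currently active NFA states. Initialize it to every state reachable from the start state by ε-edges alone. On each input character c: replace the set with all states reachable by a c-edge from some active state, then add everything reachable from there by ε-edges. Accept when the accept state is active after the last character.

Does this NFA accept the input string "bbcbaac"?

initial (ε-close {0}): {0,1,2}
'b' @ 1: {3,4}
'b' @ 2: {1,2,5}  ✓accept
'c' @ 3: {}  — dead — no transitions
rest 'baac' ignored (set empty)
end set {} — state 1 not in

Answer: REJECT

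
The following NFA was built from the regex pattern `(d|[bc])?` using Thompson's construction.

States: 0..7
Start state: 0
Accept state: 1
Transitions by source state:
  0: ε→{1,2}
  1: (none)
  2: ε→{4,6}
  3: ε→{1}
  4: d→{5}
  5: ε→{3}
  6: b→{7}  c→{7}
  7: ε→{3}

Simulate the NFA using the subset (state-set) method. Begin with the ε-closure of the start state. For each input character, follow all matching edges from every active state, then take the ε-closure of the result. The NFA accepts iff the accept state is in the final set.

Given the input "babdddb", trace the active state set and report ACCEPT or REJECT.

Answer: REJECT

Steps:
start: ε-closure({0}) = {0,1,2,4,6}
'b' @ 1: {1,3,7}  (accept∈set)
'a' @ 2: {}  — no active states
rest 'bdddb' ignored (set empty)
final: {}; accept 1 not in set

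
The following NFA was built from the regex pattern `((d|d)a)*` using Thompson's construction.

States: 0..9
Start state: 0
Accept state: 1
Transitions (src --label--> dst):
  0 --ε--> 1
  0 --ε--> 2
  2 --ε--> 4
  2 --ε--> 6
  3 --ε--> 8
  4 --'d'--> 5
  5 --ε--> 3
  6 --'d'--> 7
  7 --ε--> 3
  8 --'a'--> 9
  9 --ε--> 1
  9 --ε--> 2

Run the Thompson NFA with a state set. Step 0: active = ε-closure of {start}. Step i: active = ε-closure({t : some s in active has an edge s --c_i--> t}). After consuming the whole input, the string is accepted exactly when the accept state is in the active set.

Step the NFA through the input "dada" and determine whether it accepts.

Answer: ACCEPT

Trace:
start: ε-closure({0}) = {0,1,2,4,6}
'd' @ 1: {3,5,7,8}
'a' @ 2: {1,2,4,6,9}  (accept∈set)
'd' @ 3: {3,5,7,8}
'a' @ 4: {1,2,4,6,9}  (accept∈set)
end set {1,2,4,6,9} — state 1 in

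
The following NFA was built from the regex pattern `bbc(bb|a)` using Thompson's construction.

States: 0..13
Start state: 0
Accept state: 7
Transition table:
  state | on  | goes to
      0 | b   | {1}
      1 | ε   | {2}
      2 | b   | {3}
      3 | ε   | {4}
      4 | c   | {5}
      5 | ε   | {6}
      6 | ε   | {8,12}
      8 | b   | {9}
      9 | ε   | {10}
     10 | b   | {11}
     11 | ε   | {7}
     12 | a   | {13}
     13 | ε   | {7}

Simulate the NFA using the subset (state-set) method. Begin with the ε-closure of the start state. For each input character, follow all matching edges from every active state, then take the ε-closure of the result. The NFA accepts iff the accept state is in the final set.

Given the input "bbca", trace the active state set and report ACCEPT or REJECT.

initial (ε-close {0}): {0}
'b' @ 1: {1,2}
'b' @ 2: {3,4}
'c' @ 3: {5,6,8,12}
'a' @ 4: {7,13}  ✓accept
after full input: {7,13}  (accept=7 in)

Answer: ACCEPT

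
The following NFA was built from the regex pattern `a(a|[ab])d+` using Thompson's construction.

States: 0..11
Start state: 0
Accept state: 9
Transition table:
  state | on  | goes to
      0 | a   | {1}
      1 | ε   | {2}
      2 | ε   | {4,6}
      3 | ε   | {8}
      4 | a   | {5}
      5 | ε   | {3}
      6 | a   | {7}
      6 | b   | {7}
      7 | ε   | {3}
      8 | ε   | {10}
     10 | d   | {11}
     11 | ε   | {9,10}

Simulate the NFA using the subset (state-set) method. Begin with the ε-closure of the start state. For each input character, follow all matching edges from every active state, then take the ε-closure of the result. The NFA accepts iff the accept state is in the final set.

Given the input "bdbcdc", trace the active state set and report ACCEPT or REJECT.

initial (ε-close {0}): {0}
'b' @ 1: {}  — no active states
rest 'dbcdc' ignored (set empty)
after full input: {}  (accept=9 not in)

Answer: REJECT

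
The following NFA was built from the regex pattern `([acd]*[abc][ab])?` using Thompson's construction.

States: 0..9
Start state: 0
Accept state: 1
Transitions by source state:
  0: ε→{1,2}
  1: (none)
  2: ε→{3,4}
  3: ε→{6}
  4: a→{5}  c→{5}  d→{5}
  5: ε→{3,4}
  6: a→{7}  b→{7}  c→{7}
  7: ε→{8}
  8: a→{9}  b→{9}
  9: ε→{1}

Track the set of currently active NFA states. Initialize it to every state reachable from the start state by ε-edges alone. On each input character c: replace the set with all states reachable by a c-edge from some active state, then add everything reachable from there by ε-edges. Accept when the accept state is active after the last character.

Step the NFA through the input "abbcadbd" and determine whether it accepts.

initial (ε-close {0}): {0,1,2,3,4,6}
'a' @ 1: {3,4,5,6,7,8}
'b' @ 2: {1,7,8,9}  (accept∈set)
'b' @ 3: {1,9}  (accept∈set)
'c' @ 4: {}  — no active states
rest 'adbd' ignored (set empty)
final: {}; accept 1 not in set

Answer: REJECT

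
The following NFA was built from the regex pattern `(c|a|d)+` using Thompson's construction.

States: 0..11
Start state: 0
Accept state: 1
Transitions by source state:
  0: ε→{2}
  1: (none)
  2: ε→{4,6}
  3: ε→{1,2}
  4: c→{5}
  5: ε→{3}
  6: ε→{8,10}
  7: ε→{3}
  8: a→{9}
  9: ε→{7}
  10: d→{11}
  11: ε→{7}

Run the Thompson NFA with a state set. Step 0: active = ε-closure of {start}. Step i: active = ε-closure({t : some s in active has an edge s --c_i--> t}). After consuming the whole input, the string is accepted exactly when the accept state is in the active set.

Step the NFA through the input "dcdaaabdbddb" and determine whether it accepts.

Answer: REJECT

Trace:
initial (ε-close {0}): {0,2,4,6,8,10}
'd' @ 1: {1,2,3,4,6,7,8,10,11}  ✓accept
'c' @ 2: {1,2,3,4,5,6,8,10}  ✓accept
'd' @ 3: {1,2,3,4,6,7,8,10,11}  ✓accept
'a' @ 4: {1,2,3,4,6,7,8,9,10}  ✓accept
'a' @ 5: {1,2,3,4,6,7,8,9,10}  ✓accept
'a' @ 6: {1,2,3,4,6,7,8,9,10}  ✓accept
'b' @ 7: {}  — state set empty
rest 'dbddb' ignored (set empty)
final: {}; accept 1 not in set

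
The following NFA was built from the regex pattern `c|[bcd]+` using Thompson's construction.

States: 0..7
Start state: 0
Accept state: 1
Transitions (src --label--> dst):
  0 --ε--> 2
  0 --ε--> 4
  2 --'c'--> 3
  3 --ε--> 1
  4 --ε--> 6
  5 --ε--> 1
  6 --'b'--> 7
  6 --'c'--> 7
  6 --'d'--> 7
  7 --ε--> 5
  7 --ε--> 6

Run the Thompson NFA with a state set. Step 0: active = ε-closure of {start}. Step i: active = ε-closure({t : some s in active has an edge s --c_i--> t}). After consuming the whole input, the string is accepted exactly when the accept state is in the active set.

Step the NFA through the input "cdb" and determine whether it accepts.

Answer: ACCEPT

Steps:
start: ε-closure({0}) = {0,2,4,6}
'c' @ 1: {1,3,5,6,7}  [accepting]
'd' @ 2: {1,5,6,7}  [accepting]
'b' @ 3: {1,5,6,7}  [accepting]
final: {1,5,6,7}; accept 1 in set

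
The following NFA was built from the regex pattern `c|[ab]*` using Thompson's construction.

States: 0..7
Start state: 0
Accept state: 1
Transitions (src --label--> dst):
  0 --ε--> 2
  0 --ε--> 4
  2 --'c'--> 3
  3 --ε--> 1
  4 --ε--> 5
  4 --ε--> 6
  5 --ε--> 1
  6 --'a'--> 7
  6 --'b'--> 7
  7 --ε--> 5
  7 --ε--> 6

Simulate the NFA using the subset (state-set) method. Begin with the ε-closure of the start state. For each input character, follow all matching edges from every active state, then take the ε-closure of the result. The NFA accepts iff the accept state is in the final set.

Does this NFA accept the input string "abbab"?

initial (ε-close {0}): {0,1,2,4,5,6}
'a' @ 1: {1,5,6,7}  [accepting]
'b' @ 2: {1,5,6,7}  [accepting]
'b' @ 3: {1,5,6,7}  [accepting]
'a' @ 4: {1,5,6,7}  [accepting]
'b' @ 5: {1,5,6,7}  [accepting]
after full input: {1,5,6,7}  (accept=1 in)

Answer: ACCEPT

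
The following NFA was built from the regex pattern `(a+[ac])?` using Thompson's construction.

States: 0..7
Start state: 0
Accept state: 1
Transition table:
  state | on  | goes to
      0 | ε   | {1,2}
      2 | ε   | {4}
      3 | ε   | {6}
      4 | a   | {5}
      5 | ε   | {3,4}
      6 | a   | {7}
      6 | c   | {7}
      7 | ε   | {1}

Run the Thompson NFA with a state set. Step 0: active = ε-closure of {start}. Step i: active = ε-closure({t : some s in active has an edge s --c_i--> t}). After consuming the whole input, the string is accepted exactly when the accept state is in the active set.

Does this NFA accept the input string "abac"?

initial (ε-close {0}): {0,1,2,4}
'a' @ 1: {3,4,5,6}
'b' @ 2: {}  — dead — no transitions
rest 'ac' ignored (set empty)
end set {} — state 1 not in

Answer: REJECT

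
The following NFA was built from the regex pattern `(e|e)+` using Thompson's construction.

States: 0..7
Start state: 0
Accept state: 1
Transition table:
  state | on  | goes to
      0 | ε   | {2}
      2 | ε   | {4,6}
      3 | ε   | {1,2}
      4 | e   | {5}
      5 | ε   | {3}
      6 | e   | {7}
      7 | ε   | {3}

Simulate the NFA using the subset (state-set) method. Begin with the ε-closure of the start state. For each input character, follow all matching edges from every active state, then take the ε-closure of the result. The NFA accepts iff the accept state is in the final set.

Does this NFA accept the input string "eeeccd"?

Answer: REJECT

Derivation:
S₀ = ε-closure({0}) = {0,2,4,6}
'e' @ 1: {1,2,3,4,5,6,7}  [accepting]
'e' @ 2: {1,2,3,4,5,6,7}  [accepting]
'e' @ 3: {1,2,3,4,5,6,7}  [accepting]
'c' @ 4: {}  — no active states
rest 'cd' ignored (set empty)
end set {} — state 1 not in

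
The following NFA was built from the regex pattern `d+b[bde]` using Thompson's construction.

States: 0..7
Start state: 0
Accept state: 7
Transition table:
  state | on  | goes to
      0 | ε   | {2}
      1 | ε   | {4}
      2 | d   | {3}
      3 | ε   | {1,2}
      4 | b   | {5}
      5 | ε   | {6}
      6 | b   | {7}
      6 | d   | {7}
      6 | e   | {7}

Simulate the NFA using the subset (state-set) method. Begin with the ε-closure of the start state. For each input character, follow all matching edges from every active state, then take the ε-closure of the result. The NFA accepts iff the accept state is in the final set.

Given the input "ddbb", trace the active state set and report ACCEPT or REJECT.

Answer: ACCEPT

Steps:
initial (ε-close {0}): {0,2}
'd' @ 1: {1,2,3,4}
'd' @ 2: {1,2,3,4}
'b' @ 3: {5,6}
'b' @ 4: {7}  (accept∈set)
final: {7}; accept 7 in set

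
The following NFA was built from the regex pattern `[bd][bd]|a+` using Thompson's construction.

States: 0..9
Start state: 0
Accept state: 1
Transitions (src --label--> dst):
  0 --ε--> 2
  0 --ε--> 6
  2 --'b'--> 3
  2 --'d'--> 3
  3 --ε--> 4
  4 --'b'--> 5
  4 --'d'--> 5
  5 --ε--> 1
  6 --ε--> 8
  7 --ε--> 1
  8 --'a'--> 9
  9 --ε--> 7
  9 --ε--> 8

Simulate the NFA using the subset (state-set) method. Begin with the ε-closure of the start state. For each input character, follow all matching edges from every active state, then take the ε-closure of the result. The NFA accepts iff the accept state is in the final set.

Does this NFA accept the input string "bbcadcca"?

start: ε-closure({0}) = {0,2,6,8}
'b' @ 1: {3,4}
'b' @ 2: {1,5}  [accepting]
'c' @ 3: {}  — dead — no transitions
rest 'adcca' ignored (set empty)
final: {}; accept 1 not in set

Answer: REJECT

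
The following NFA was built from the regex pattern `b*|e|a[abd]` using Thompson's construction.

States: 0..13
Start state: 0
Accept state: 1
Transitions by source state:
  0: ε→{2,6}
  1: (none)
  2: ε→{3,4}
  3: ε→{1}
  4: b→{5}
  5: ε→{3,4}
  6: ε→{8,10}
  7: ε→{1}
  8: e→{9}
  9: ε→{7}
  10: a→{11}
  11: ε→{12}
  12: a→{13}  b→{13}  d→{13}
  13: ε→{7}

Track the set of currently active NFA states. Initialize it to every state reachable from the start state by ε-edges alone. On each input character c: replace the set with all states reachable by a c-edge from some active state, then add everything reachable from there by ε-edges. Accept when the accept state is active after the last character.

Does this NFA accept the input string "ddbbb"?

Answer: REJECT

Derivation:
initial (ε-close {0}): {0,1,2,3,4,6,8,10}
'd' @ 1: {}  — dead — no transitions
rest 'dbbb' ignored (set empty)
after full input: {}  (accept=1 not in)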